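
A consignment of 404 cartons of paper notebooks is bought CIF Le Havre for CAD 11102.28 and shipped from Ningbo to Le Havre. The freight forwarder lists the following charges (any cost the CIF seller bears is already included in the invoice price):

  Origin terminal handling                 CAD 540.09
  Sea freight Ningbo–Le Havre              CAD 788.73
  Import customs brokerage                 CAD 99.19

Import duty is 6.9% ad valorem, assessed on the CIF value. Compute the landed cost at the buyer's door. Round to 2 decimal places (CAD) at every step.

CIF: the seller pays costs through ocean freight and marine insurance to the destination port.
Already in the invoice (seller's account under CIF): origin terminal, freight — exclude.
The CIF price already equals the CIF value: 11102.28
Import duty = 11102.28 × 6.9% = 766.06
Buyer bears: brokerage 99.19 + duty 766.06 = 865.25
Landed cost = invoice 11102.28 + 865.25 = 11967.53

Total landed cost: CAD 11967.53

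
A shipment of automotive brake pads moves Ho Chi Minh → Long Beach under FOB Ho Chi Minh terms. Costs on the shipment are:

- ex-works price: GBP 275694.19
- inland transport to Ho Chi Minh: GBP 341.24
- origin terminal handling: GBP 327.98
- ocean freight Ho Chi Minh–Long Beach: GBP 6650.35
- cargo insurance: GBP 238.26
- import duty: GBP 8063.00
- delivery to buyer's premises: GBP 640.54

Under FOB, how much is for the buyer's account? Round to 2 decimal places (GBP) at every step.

FOB: the seller bears costs until goods are on board at the origin port; the buyer bears freight, insurance and all costs thereafter.
Seller's account: goods 275694.19 + inland to port 341.24 + origin terminal 327.98 = 276363.41
Buyer's account: freight 6650.35 + insurance 238.26 + duty 8063.00 + delivery 640.54 = 15592.15

Buyer's account: GBP 15592.15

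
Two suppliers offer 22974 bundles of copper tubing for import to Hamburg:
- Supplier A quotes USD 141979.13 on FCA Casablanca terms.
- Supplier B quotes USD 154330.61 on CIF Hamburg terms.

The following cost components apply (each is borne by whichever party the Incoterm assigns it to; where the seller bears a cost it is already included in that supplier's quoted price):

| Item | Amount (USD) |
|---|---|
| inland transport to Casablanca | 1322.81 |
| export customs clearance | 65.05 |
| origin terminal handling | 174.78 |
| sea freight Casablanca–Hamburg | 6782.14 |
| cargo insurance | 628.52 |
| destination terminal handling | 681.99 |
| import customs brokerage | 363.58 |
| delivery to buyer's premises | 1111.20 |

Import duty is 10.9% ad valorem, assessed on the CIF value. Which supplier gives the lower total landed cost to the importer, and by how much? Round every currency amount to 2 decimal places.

Supplier A (FCA):
CIF value = FCA price + origin terminal + freight + insurance = 141979.13 + 174.78 + 6782.14 + 628.52 = 149564.57
Import duty = 149564.57 × 10.9% = 16302.54
Buyer bears (A): 174.78 + 6782.14 + 628.52 + 681.99 + 363.58 + 1111.20 = 9742.21
Landed cost (A) = invoice 141979.13 + 9742.21 + duty 16302.54 = 168023.88
Supplier B (CIF):
The CIF price already equals the CIF value: 154330.61
Import duty = 154330.61 × 10.9% = 16822.04
Buyer bears (B): 681.99 + 363.58 + 1111.20 = 2156.77
Landed cost (B) = invoice 154330.61 + 2156.77 + duty 16822.04 = 173309.42
Difference = |168023.88 − 173309.42| = 5285.54

Supplier A is cheaper by USD 5285.54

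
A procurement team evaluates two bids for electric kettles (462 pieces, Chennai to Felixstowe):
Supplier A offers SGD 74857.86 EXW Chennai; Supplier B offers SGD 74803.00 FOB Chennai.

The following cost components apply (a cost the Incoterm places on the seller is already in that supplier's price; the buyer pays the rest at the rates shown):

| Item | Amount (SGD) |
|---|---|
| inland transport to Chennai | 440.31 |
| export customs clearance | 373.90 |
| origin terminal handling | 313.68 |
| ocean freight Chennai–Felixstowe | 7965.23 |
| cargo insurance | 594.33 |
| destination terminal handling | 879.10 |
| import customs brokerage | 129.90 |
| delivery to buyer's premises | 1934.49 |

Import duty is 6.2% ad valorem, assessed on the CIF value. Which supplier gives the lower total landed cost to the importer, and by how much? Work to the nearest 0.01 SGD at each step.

Supplier B is cheaper by SGD 1256.08

Supplier A (EXW):
CIF value = EXW price + inland to port + export clearance + origin terminal + freight + insurance = 74857.86 + 440.31 + 373.90 + 313.68 + 7965.23 + 594.33 = 84545.31
Import duty = 84545.31 × 6.2% = 5241.81
Buyer bears (A): 440.31 + 373.90 + 313.68 + 7965.23 + 594.33 + 879.10 + 129.90 + 1934.49 = 12630.94
Landed cost (A) = invoice 74857.86 + 12630.94 + duty 5241.81 = 92730.61
Supplier B (FOB):
CIF value = FOB price + freight + insurance = 74803.00 + 7965.23 + 594.33 = 83362.56
Import duty = 83362.56 × 6.2% = 5168.48
Buyer bears (B): 7965.23 + 594.33 + 879.10 + 129.90 + 1934.49 = 11503.05
Landed cost (B) = invoice 74803.00 + 11503.05 + duty 5168.48 = 91474.53
Difference = |92730.61 − 91474.53| = 1256.08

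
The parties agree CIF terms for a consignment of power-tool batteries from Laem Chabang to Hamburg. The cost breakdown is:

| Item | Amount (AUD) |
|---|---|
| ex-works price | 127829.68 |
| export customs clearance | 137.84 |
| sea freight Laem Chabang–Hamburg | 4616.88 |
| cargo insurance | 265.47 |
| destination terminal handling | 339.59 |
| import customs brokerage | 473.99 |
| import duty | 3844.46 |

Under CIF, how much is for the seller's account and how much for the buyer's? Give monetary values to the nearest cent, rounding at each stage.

CIF: the seller pays costs through ocean freight and marine insurance to the destination port.
Seller's account: goods 127829.68 + export clearance 137.84 + freight 4616.88 + insurance 265.47 = 132849.87
Buyer's account: destination terminal 339.59 + brokerage 473.99 + duty 3844.46 = 4658.04

Seller: AUD 132849.87; buyer: AUD 4658.04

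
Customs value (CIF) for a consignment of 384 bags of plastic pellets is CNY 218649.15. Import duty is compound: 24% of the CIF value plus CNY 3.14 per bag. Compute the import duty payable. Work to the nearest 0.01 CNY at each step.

Import duty: CNY 53681.56

Ad valorem component: 218649.15 × 24% = 52475.80
Specific component: 384 × 3.14 = 1205.76
Import duty = 52475.80 + 1205.76 = 53681.56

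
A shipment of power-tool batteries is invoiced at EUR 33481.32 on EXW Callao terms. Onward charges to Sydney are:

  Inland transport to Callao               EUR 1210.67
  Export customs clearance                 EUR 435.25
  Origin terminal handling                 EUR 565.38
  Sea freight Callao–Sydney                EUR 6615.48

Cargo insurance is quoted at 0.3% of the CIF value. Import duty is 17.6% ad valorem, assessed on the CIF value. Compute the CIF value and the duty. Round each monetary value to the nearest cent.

Let C be the CIF value. C = EXW price + pre-shipment costs + freight + 0.3% × C
C − 0.3% × C = 33481.32 + 1210.67 + 435.25 + 565.38 + 6615.48
0.997 × C = 42308.10
C = 42308.10 / 0.997 = 42435.41
Insurance premium = 0.3% × 42435.41 = 127.31
Import duty = 42435.41 × 17.6% = 7468.63

CIF value: EUR 42435.41; import duty: EUR 7468.63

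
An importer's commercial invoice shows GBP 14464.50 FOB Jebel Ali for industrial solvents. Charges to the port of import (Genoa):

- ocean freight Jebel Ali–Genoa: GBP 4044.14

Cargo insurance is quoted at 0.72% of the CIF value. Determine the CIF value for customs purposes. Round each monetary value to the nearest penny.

CIF value: GBP 18642.87

Let C be the CIF value. C = FOB price + freight + 0.72% × C
C − 0.72% × C = 14464.50 + 4044.14
0.9928 × C = 18508.64
C = 18508.64 / 0.9928 = 18642.87
Insurance premium = 0.72% × 18642.87 = 134.23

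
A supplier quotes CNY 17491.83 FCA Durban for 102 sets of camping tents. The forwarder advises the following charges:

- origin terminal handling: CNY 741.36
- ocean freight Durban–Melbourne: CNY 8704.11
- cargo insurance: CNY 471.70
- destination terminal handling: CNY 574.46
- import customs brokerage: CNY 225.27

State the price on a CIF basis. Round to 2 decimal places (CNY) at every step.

CIF price: CNY 27409.00

Not relevant to the conversion: destination terminal, brokerage — on the buyer under both terms; not part of either seller's price.
From FCA to CIF, the seller additionally bears: origin terminal, freight, insurance.
CIF price = 17491.83 + 741.36 + 8704.11 + 471.70 = 27409.00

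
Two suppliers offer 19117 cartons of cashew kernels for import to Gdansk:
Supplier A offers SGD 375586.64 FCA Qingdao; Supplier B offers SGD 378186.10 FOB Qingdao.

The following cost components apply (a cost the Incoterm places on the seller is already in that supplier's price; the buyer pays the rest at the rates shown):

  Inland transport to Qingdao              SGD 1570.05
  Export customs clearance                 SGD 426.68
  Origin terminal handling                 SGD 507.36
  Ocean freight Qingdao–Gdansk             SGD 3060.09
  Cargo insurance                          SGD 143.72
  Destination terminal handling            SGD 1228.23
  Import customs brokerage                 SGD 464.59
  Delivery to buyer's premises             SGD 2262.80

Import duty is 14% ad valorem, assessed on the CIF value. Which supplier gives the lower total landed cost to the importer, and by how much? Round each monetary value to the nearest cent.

Supplier A (FCA):
CIF value = FCA price + origin terminal + freight + insurance = 375586.64 + 507.36 + 3060.09 + 143.72 = 379297.81
Import duty = 379297.81 × 14% = 53101.69
Buyer bears (A): 507.36 + 3060.09 + 143.72 + 1228.23 + 464.59 + 2262.80 = 7666.79
Landed cost (A) = invoice 375586.64 + 7666.79 + duty 53101.69 = 436355.12
Supplier B (FOB):
CIF value = FOB price + freight + insurance = 378186.10 + 3060.09 + 143.72 = 381389.91
Import duty = 381389.91 × 14% = 53394.59
Buyer bears (B): 3060.09 + 143.72 + 1228.23 + 464.59 + 2262.80 = 7159.43
Landed cost (B) = invoice 378186.10 + 7159.43 + duty 53394.59 = 438740.12
Difference = |436355.12 − 438740.12| = 2385.00

Supplier A is cheaper by SGD 2385.00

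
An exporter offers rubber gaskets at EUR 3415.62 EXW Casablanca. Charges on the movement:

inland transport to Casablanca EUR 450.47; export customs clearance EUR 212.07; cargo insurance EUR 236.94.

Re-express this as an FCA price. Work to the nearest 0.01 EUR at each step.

Not relevant to the conversion: insurance — on the buyer under both terms; not part of either seller's price.
From EXW to FCA, the seller additionally bears: inland to port, export clearance.
FCA price = 3415.62 + 450.47 + 212.07 = 4078.16

FCA price: EUR 4078.16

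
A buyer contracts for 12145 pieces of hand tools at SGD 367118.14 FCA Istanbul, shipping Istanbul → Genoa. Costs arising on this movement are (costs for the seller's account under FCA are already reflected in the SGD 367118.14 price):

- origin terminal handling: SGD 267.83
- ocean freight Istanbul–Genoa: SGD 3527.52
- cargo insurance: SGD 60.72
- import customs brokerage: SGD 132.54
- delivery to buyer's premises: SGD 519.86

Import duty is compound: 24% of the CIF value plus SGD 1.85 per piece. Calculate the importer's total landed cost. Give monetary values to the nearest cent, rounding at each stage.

Total landed cost: SGD 483128.67

FCA: the seller delivers export-cleared goods to the carrier; the buyer bears costs from that point.
CIF value = FCA price + origin terminal + freight + insurance = 367118.14 + 267.83 + 3527.52 + 60.72 = 370974.21
Ad valorem component: 370974.21 × 24% = 89033.81
Specific component: 12145 × 1.85 = 22468.25
Import duty = 89033.81 + 22468.25 = 111502.06
Buyer bears: origin terminal 267.83 + freight 3527.52 + insurance 60.72 + brokerage 132.54 + delivery 519.86 + duty 111502.06 = 116010.53
Landed cost = invoice 367118.14 + 116010.53 = 483128.67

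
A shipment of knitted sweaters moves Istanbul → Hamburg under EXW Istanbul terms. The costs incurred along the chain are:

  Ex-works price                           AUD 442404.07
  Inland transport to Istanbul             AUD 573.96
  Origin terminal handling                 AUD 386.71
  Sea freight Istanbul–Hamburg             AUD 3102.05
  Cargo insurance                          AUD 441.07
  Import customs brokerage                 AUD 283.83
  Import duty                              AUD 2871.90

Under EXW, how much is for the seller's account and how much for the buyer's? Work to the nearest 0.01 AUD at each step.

Seller: AUD 442404.07; buyer: AUD 7659.52

EXW: the seller makes goods available at their premises; the buyer bears all onward costs.
Seller's account: goods 442404.07 = 442404.07
Buyer's account: inland to port 573.96 + origin terminal 386.71 + freight 3102.05 + insurance 441.07 + brokerage 283.83 + duty 2871.90 = 7659.52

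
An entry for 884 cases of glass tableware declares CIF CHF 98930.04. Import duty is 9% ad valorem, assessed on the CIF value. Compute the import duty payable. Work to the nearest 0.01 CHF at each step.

Import duty = 98930.04 × 9% = 8903.70

Import duty: CHF 8903.70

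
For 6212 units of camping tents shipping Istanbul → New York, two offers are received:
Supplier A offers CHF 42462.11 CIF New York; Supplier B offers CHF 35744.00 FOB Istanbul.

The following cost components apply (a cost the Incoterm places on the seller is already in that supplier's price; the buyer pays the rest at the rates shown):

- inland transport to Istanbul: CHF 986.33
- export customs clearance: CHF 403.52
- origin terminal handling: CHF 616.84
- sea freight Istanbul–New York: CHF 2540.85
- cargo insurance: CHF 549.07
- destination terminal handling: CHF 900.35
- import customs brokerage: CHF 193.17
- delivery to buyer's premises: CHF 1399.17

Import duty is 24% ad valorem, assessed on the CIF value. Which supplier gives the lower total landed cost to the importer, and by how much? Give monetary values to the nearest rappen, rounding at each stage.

Supplier B is cheaper by CHF 4498.96

Supplier A (CIF):
The CIF price already equals the CIF value: 42462.11
Import duty = 42462.11 × 24% = 10190.91
Buyer bears (A): 900.35 + 193.17 + 1399.17 = 2492.69
Landed cost (A) = invoice 42462.11 + 2492.69 + duty 10190.91 = 55145.71
Supplier B (FOB):
CIF value = FOB price + freight + insurance = 35744.00 + 2540.85 + 549.07 = 38833.92
Import duty = 38833.92 × 24% = 9320.14
Buyer bears (B): 2540.85 + 549.07 + 900.35 + 193.17 + 1399.17 = 5582.61
Landed cost (B) = invoice 35744.00 + 5582.61 + duty 9320.14 = 50646.75
Difference = |55145.71 − 50646.75| = 4498.96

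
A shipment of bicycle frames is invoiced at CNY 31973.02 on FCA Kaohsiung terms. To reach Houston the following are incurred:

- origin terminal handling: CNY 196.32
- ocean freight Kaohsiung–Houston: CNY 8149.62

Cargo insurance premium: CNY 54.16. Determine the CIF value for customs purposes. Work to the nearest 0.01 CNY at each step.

CIF value: CNY 40373.12

CIF = FCA price + pre-shipment costs + freight + insurance
CIF = 31973.02 + 196.32 + 8149.62 + 54.16 = 40373.12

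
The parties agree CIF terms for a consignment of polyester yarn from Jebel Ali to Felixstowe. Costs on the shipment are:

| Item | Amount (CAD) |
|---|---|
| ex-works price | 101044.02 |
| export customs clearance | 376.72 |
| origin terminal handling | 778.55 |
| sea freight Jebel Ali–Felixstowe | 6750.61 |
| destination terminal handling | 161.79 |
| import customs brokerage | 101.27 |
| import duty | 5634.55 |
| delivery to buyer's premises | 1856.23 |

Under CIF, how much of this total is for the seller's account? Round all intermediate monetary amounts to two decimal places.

CIF: the seller pays costs through ocean freight and marine insurance to the destination port.
Seller's account: goods 101044.02 + export clearance 376.72 + origin terminal 778.55 + freight 6750.61 = 108949.90
Buyer's account: destination terminal 161.79 + brokerage 101.27 + duty 5634.55 + delivery 1856.23 = 7753.84

Seller's account: CAD 108949.90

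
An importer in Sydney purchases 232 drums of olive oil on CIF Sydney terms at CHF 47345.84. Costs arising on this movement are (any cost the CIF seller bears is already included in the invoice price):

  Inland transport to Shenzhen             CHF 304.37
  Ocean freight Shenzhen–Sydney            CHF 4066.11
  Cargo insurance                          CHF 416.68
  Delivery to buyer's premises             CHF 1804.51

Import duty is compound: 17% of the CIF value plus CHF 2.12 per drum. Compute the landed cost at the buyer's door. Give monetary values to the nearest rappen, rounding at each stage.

CIF: the seller pays costs through ocean freight and marine insurance to the destination port.
Already in the invoice (seller's account under CIF): inland to port, freight, insurance — exclude.
The CIF price already equals the CIF value: 47345.84
Ad valorem component: 47345.84 × 17% = 8048.79
Specific component: 232 × 2.12 = 491.84
Import duty = 8048.79 + 491.84 = 8540.63
Buyer bears: delivery 1804.51 + duty 8540.63 = 10345.14
Landed cost = invoice 47345.84 + 10345.14 = 57690.98

Total landed cost: CHF 57690.98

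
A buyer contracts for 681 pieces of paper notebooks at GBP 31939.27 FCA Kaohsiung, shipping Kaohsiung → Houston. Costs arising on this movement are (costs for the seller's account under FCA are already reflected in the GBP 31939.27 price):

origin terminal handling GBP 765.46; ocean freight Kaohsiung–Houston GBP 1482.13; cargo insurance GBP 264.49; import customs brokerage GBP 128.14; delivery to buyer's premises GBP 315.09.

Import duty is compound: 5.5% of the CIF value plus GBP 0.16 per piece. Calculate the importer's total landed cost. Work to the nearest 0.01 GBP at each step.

Total landed cost: GBP 36898.36

FCA: the seller delivers export-cleared goods to the carrier; the buyer bears costs from that point.
CIF value = FCA price + origin terminal + freight + insurance = 31939.27 + 765.46 + 1482.13 + 264.49 = 34451.35
Ad valorem component: 34451.35 × 5.5% = 1894.82
Specific component: 681 × 0.16 = 108.96
Import duty = 1894.82 + 108.96 = 2003.78
Buyer bears: origin terminal 765.46 + freight 1482.13 + insurance 264.49 + brokerage 128.14 + delivery 315.09 + duty 2003.78 = 4959.09
Landed cost = invoice 31939.27 + 4959.09 = 36898.36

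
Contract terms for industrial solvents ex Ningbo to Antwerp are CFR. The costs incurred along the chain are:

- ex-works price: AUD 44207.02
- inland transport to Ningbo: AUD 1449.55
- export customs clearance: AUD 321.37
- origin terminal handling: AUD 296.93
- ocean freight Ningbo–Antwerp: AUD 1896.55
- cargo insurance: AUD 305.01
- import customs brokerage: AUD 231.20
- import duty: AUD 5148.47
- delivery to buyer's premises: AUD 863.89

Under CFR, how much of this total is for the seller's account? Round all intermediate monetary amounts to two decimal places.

Seller's account: AUD 48171.42

CFR: the seller pays costs through ocean freight to the destination port, but not insurance.
Seller's account: goods 44207.02 + inland to port 1449.55 + export clearance 321.37 + origin terminal 296.93 + freight 1896.55 = 48171.42
Buyer's account: insurance 305.01 + brokerage 231.20 + duty 5148.47 + delivery 863.89 = 6548.57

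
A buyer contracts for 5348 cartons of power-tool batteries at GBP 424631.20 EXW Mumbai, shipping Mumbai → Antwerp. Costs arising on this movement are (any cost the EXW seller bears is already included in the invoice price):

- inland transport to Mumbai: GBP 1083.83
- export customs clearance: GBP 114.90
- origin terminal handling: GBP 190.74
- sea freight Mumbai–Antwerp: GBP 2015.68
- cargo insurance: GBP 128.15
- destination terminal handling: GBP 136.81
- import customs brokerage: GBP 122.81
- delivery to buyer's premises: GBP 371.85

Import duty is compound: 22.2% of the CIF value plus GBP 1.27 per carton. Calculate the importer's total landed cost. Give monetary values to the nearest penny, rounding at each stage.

Total landed cost: GBP 530640.45

EXW: the seller makes goods available at their premises; the buyer bears all onward costs.
CIF value = EXW price + inland to port + export clearance + origin terminal + freight + insurance = 424631.20 + 1083.83 + 114.90 + 190.74 + 2015.68 + 128.15 = 428164.50
Ad valorem component: 428164.50 × 22.2% = 95052.52
Specific component: 5348 × 1.27 = 6791.96
Import duty = 95052.52 + 6791.96 = 101844.48
Buyer bears: inland to port 1083.83 + export clearance 114.90 + origin terminal 190.74 + freight 2015.68 + insurance 128.15 + destination terminal 136.81 + brokerage 122.81 + delivery 371.85 + duty 101844.48 = 106009.25
Landed cost = invoice 424631.20 + 106009.25 = 530640.45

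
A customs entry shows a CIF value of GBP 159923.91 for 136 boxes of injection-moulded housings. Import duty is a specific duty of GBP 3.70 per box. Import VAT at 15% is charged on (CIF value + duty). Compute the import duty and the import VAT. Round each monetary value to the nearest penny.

Import duty: GBP 503.20; import VAT: GBP 24064.07

Import duty = 136 × 3.70 = 503.20
VAT base = CIF + duty = 159923.91 + 503.20 = 160427.11
Import VAT = 160427.11 × 15% = 24064.07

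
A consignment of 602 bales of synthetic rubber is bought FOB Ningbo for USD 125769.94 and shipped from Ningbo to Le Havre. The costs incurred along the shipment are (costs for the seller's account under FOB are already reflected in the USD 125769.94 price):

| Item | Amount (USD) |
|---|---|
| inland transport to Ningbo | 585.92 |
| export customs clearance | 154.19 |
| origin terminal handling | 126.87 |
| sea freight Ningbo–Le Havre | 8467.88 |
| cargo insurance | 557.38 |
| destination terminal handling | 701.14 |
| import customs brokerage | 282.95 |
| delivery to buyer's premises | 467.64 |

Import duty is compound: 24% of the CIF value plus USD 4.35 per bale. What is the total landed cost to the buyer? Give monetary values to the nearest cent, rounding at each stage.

FOB: the seller bears costs until goods are on board at the origin port; the buyer bears freight, insurance and all costs thereafter.
Already in the invoice (seller's account under FOB): inland to port, export clearance, origin terminal — exclude.
CIF value = FOB price + freight + insurance = 125769.94 + 8467.88 + 557.38 = 134795.20
Ad valorem component: 134795.20 × 24% = 32350.85
Specific component: 602 × 4.35 = 2618.70
Import duty = 32350.85 + 2618.70 = 34969.55
Buyer bears: freight 8467.88 + insurance 557.38 + destination terminal 701.14 + brokerage 282.95 + delivery 467.64 + duty 34969.55 = 45446.54
Landed cost = invoice 125769.94 + 45446.54 = 171216.48

Total landed cost: USD 171216.48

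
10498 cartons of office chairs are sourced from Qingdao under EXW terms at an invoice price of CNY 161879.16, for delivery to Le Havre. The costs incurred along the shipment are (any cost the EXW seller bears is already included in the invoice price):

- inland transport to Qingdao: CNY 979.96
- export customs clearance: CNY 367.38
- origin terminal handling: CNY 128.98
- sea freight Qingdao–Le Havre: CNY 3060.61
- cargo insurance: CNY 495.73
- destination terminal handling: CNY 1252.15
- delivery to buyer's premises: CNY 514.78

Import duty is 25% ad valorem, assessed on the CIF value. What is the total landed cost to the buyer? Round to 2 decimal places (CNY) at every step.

EXW: the seller makes goods available at their premises; the buyer bears all onward costs.
CIF value = EXW price + inland to port + export clearance + origin terminal + freight + insurance = 161879.16 + 979.96 + 367.38 + 128.98 + 3060.61 + 495.73 = 166911.82
Import duty = 166911.82 × 25% = 41727.96
Buyer bears: inland to port 979.96 + export clearance 367.38 + origin terminal 128.98 + freight 3060.61 + insurance 495.73 + destination terminal 1252.15 + delivery 514.78 + duty 41727.96 = 48527.55
Landed cost = invoice 161879.16 + 48527.55 = 210406.71

Total landed cost: CNY 210406.71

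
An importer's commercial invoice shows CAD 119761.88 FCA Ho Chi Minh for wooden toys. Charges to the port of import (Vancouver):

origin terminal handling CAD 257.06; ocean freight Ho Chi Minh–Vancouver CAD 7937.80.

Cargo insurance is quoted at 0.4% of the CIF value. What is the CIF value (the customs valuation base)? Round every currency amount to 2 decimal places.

CIF value: CAD 128470.62

Let C be the CIF value. C = FCA price + pre-shipment costs + freight + 0.4% × C
C − 0.4% × C = 119761.88 + 257.06 + 7937.80
0.996 × C = 127956.74
C = 127956.74 / 0.996 = 128470.62
Insurance premium = 0.4% × 128470.62 = 513.88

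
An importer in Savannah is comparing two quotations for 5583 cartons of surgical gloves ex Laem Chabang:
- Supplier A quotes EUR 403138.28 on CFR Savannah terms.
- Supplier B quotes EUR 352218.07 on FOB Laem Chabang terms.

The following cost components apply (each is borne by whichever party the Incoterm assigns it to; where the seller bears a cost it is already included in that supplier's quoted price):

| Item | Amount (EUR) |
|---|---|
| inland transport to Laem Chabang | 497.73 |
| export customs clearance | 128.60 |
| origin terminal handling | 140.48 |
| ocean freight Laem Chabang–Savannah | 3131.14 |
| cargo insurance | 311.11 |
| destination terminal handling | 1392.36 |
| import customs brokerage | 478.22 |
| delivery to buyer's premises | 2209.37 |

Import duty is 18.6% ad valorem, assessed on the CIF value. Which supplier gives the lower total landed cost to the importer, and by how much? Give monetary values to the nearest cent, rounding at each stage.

Supplier A (CFR):
CIF value = CFR price + insurance = 403138.28 + 311.11 = 403449.39
Import duty = 403449.39 × 18.6% = 75041.59
Buyer bears (A): 311.11 + 1392.36 + 478.22 + 2209.37 = 4391.06
Landed cost (A) = invoice 403138.28 + 4391.06 + duty 75041.59 = 482570.93
Supplier B (FOB):
CIF value = FOB price + freight + insurance = 352218.07 + 3131.14 + 311.11 = 355660.32
Import duty = 355660.32 × 18.6% = 66152.82
Buyer bears (B): 3131.14 + 311.11 + 1392.36 + 478.22 + 2209.37 = 7522.20
Landed cost (B) = invoice 352218.07 + 7522.20 + duty 66152.82 = 425893.09
Difference = |482570.93 − 425893.09| = 56677.84

Supplier B is cheaper by EUR 56677.84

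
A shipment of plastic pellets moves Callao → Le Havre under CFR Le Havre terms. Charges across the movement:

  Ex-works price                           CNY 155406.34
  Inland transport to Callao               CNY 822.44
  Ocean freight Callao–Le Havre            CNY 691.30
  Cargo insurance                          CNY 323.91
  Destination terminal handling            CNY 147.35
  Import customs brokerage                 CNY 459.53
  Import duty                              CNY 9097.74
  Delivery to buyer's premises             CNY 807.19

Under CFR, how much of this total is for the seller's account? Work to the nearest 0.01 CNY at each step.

CFR: the seller pays costs through ocean freight to the destination port, but not insurance.
Seller's account: goods 155406.34 + inland to port 822.44 + freight 691.30 = 156920.08
Buyer's account: insurance 323.91 + destination terminal 147.35 + brokerage 459.53 + duty 9097.74 + delivery 807.19 = 10835.72

Seller's account: CNY 156920.08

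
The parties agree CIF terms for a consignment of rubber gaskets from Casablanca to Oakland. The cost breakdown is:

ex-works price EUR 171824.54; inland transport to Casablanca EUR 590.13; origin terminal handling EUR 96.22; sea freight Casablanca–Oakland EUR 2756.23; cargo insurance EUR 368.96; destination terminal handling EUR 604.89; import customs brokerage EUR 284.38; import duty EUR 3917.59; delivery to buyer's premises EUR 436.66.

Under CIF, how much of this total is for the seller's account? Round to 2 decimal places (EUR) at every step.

CIF: the seller pays costs through ocean freight and marine insurance to the destination port.
Seller's account: goods 171824.54 + inland to port 590.13 + origin terminal 96.22 + freight 2756.23 + insurance 368.96 = 175636.08
Buyer's account: destination terminal 604.89 + brokerage 284.38 + duty 3917.59 + delivery 436.66 = 5243.52

Seller's account: EUR 175636.08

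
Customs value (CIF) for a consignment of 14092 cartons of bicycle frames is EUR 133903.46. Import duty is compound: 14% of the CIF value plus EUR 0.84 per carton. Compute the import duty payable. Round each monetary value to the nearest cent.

Import duty: EUR 30583.76

Ad valorem component: 133903.46 × 14% = 18746.48
Specific component: 14092 × 0.84 = 11837.28
Import duty = 18746.48 + 11837.28 = 30583.76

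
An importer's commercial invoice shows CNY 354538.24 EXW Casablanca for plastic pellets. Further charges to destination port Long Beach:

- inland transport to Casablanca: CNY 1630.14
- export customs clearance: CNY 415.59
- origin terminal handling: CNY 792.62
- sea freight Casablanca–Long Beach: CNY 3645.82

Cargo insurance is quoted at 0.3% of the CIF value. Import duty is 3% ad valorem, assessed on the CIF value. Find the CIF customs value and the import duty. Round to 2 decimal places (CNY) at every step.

Let C be the CIF value. C = EXW price + pre-shipment costs + freight + 0.3% × C
C − 0.3% × C = 354538.24 + 1630.14 + 415.59 + 792.62 + 3645.82
0.997 × C = 361022.41
C = 361022.41 / 0.997 = 362108.74
Insurance premium = 0.3% × 362108.74 = 1086.33
Import duty = 362108.74 × 3% = 10863.26

CIF value: CNY 362108.74; import duty: CNY 10863.26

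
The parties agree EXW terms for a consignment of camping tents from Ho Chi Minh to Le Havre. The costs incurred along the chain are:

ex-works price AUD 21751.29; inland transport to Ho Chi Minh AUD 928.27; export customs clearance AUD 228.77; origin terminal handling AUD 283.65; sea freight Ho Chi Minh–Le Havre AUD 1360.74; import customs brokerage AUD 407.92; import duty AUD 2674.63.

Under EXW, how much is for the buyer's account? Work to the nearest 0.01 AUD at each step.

EXW: the seller makes goods available at their premises; the buyer bears all onward costs.
Seller's account: goods 21751.29 = 21751.29
Buyer's account: inland to port 928.27 + export clearance 228.77 + origin terminal 283.65 + freight 1360.74 + brokerage 407.92 + duty 2674.63 = 5883.98

Buyer's account: AUD 5883.98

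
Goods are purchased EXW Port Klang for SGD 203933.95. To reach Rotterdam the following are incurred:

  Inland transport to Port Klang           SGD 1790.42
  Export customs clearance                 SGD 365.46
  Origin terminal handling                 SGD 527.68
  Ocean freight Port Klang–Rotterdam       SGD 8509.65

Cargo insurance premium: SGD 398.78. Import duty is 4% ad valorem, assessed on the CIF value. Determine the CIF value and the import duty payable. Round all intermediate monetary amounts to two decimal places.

CIF value: SGD 215525.94; import duty: SGD 8621.04

CIF = EXW price + pre-shipment costs + freight + insurance
CIF = 203933.95 + 1790.42 + 365.46 + 527.68 + 8509.65 + 398.78 = 215525.94
Import duty = 215525.94 × 4% = 8621.04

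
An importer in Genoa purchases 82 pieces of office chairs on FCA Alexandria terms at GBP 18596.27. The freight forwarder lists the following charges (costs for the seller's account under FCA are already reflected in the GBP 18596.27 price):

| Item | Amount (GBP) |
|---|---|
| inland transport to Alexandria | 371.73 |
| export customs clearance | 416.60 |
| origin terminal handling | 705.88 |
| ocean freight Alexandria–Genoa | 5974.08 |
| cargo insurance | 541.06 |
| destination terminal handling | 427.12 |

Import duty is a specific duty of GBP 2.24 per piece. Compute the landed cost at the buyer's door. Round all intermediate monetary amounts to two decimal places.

Total landed cost: GBP 26428.09

FCA: the seller delivers export-cleared goods to the carrier; the buyer bears costs from that point.
Already in the invoice (seller's account under FCA): inland to port, export clearance — exclude.
CIF value = FCA price + origin terminal + freight + insurance = 18596.27 + 705.88 + 5974.08 + 541.06 = 25817.29
Import duty = 82 × 2.24 = 183.68
Buyer bears: origin terminal 705.88 + freight 5974.08 + insurance 541.06 + destination terminal 427.12 + duty 183.68 = 7831.82
Landed cost = invoice 18596.27 + 7831.82 = 26428.09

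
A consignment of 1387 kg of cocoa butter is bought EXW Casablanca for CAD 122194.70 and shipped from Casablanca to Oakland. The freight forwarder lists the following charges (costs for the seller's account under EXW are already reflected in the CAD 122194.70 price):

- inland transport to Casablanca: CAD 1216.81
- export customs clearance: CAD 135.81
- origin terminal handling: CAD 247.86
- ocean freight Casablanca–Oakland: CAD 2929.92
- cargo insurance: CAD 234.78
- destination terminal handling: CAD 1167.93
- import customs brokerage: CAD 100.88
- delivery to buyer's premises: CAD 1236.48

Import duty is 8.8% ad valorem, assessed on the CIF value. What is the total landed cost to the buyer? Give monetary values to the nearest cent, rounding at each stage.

Total landed cost: CAD 140637.64

EXW: the seller makes goods available at their premises; the buyer bears all onward costs.
CIF value = EXW price + inland to port + export clearance + origin terminal + freight + insurance = 122194.70 + 1216.81 + 135.81 + 247.86 + 2929.92 + 234.78 = 126959.88
Import duty = 126959.88 × 8.8% = 11172.47
Buyer bears: inland to port 1216.81 + export clearance 135.81 + origin terminal 247.86 + freight 2929.92 + insurance 234.78 + destination terminal 1167.93 + brokerage 100.88 + delivery 1236.48 + duty 11172.47 = 18442.94
Landed cost = invoice 122194.70 + 18442.94 = 140637.64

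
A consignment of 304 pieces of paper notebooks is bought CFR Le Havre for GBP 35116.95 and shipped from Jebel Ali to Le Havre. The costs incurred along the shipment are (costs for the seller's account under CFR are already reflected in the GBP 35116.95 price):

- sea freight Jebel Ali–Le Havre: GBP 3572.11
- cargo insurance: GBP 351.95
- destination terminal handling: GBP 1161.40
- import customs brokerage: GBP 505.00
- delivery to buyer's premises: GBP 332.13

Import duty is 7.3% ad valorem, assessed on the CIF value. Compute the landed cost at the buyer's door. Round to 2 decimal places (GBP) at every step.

CFR: the seller pays costs through ocean freight to the destination port, but not insurance.
Already in the invoice (seller's account under CFR): freight — exclude.
CIF value = CFR price + insurance = 35116.95 + 351.95 = 35468.90
Import duty = 35468.90 × 7.3% = 2589.23
Buyer bears: insurance 351.95 + destination terminal 1161.40 + brokerage 505.00 + delivery 332.13 + duty 2589.23 = 4939.71
Landed cost = invoice 35116.95 + 4939.71 = 40056.66

Total landed cost: GBP 40056.66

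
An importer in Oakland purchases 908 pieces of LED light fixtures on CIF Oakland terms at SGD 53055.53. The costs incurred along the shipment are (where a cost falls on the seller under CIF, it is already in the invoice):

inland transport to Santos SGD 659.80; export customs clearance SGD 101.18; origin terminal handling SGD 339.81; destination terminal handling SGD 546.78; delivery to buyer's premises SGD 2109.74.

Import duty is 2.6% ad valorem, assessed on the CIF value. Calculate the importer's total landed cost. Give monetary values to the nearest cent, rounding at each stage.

CIF: the seller pays costs through ocean freight and marine insurance to the destination port.
Already in the invoice (seller's account under CIF): inland to port, export clearance, origin terminal — exclude.
The CIF price already equals the CIF value: 53055.53
Import duty = 53055.53 × 2.6% = 1379.44
Buyer bears: destination terminal 546.78 + delivery 2109.74 + duty 1379.44 = 4035.96
Landed cost = invoice 53055.53 + 4035.96 = 57091.49

Total landed cost: SGD 57091.49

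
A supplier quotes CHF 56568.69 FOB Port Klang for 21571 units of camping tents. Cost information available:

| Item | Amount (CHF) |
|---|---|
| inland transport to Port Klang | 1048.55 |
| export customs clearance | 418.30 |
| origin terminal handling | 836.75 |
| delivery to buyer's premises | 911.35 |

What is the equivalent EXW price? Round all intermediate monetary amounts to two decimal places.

Not relevant to the conversion: delivery — on the buyer under both terms; not part of either seller's price.
From FOB to EXW, the seller no longer bears: inland to port, export clearance, origin terminal.
EXW price = 56568.69 − 1048.55 − 418.30 − 836.75 = 54265.09

EXW price: CHF 54265.09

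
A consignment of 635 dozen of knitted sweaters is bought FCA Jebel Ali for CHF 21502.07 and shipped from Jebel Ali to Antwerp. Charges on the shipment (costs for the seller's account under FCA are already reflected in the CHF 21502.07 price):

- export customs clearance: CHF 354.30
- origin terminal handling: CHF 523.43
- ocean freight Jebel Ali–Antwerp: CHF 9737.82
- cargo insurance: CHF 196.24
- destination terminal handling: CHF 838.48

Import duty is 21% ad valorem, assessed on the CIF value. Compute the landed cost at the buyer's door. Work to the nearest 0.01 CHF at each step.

FCA: the seller delivers export-cleared goods to the carrier; the buyer bears costs from that point.
Already in the invoice (seller's account under FCA): export clearance — exclude.
CIF value = FCA price + origin terminal + freight + insurance = 21502.07 + 523.43 + 9737.82 + 196.24 = 31959.56
Import duty = 31959.56 × 21% = 6711.51
Buyer bears: origin terminal 523.43 + freight 9737.82 + insurance 196.24 + destination terminal 838.48 + duty 6711.51 = 18007.48
Landed cost = invoice 21502.07 + 18007.48 = 39509.55

Total landed cost: CHF 39509.55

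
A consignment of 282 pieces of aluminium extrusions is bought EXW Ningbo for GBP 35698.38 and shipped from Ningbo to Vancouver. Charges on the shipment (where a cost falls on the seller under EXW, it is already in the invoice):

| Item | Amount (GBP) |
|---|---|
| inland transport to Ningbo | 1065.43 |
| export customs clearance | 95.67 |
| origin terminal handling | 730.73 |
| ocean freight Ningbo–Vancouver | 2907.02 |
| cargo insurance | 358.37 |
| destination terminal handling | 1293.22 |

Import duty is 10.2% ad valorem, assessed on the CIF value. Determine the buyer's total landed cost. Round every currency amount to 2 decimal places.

EXW: the seller makes goods available at their premises; the buyer bears all onward costs.
CIF value = EXW price + inland to port + export clearance + origin terminal + freight + insurance = 35698.38 + 1065.43 + 95.67 + 730.73 + 2907.02 + 358.37 = 40855.60
Import duty = 40855.60 × 10.2% = 4167.27
Buyer bears: inland to port 1065.43 + export clearance 95.67 + origin terminal 730.73 + freight 2907.02 + insurance 358.37 + destination terminal 1293.22 + duty 4167.27 = 10617.71
Landed cost = invoice 35698.38 + 10617.71 = 46316.09

Total landed cost: GBP 46316.09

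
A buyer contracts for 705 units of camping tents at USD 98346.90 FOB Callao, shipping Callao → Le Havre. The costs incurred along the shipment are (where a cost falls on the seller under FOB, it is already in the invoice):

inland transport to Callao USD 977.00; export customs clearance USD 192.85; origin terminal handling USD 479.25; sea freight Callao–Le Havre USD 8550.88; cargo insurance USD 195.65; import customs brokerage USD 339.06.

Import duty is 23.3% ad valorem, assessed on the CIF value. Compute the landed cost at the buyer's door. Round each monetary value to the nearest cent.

FOB: the seller bears costs until goods are on board at the origin port; the buyer bears freight, insurance and all costs thereafter.
Already in the invoice (seller's account under FOB): inland to port, export clearance, origin terminal — exclude.
CIF value = FOB price + freight + insurance = 98346.90 + 8550.88 + 195.65 = 107093.43
Import duty = 107093.43 × 23.3% = 24952.77
Buyer bears: freight 8550.88 + insurance 195.65 + brokerage 339.06 + duty 24952.77 = 34038.36
Landed cost = invoice 98346.90 + 34038.36 = 132385.26

Total landed cost: USD 132385.26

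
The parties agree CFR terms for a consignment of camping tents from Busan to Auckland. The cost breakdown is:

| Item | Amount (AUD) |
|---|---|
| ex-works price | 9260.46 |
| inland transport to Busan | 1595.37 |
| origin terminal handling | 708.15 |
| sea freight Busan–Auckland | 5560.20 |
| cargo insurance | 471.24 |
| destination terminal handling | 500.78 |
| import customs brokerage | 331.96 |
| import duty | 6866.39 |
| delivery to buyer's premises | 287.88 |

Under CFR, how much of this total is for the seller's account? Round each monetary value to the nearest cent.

CFR: the seller pays costs through ocean freight to the destination port, but not insurance.
Seller's account: goods 9260.46 + inland to port 1595.37 + origin terminal 708.15 + freight 5560.20 = 17124.18
Buyer's account: insurance 471.24 + destination terminal 500.78 + brokerage 331.96 + duty 6866.39 + delivery 287.88 = 8458.25

Seller's account: AUD 17124.18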